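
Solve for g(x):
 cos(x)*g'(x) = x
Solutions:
 g(x) = C1 + Integral(x/cos(x), x)


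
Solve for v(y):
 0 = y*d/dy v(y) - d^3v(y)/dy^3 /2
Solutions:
 v(y) = C1 + Integral(C2*airyai(2^(1/3)*y) + C3*airybi(2^(1/3)*y), y)


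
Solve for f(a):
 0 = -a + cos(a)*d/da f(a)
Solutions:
 f(a) = C1 + Integral(a/cos(a), a)


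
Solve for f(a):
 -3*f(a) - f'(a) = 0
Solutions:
 f(a) = C1*exp(-3*a)


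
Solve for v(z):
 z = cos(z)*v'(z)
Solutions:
 v(z) = C1 + Integral(z/cos(z), z)


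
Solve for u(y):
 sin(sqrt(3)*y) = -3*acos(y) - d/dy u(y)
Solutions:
 u(y) = C1 - 3*y*acos(y) + 3*sqrt(1 - y^2) + sqrt(3)*cos(sqrt(3)*y)/3


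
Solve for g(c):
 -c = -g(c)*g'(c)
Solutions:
 g(c) = -sqrt(C1 + c^2)
 g(c) = sqrt(C1 + c^2)


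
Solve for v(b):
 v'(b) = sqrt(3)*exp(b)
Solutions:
 v(b) = C1 + sqrt(3)*exp(b)


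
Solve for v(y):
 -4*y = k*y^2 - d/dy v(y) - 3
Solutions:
 v(y) = C1 + k*y^3/3 + 2*y^2 - 3*y


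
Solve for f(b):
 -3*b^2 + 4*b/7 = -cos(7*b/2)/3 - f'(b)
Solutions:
 f(b) = C1 + b^3 - 2*b^2/7 - 2*sin(7*b/2)/21


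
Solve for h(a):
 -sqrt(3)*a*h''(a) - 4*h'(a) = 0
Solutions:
 h(a) = C1 + C2*a^(1 - 4*sqrt(3)/3)


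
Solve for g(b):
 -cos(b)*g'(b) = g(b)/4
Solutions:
 g(b) = C1*(sin(b) - 1)^(1/8)/(sin(b) + 1)^(1/8)


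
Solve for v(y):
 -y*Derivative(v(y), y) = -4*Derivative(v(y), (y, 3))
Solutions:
 v(y) = C1 + Integral(C2*airyai(2^(1/3)*y/2) + C3*airybi(2^(1/3)*y/2), y)


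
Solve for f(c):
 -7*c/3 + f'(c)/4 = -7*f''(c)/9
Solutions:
 f(c) = C1 + C2*exp(-9*c/28) + 14*c^2/3 - 784*c/27


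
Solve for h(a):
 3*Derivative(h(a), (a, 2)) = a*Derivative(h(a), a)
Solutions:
 h(a) = C1 + C2*erfi(sqrt(6)*a/6)


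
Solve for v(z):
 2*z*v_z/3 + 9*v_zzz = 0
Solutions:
 v(z) = C1 + Integral(C2*airyai(-2^(1/3)*z/3) + C3*airybi(-2^(1/3)*z/3), z)


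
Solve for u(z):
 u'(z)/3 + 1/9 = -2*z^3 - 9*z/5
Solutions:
 u(z) = C1 - 3*z^4/2 - 27*z^2/10 - z/3


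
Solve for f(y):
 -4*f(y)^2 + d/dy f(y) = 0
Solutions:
 f(y) = -1/(C1 + 4*y)


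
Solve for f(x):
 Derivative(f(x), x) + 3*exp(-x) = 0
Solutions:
 f(x) = C1 + 3*exp(-x)


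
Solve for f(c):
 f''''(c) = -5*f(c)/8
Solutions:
 f(c) = (C1*sin(2^(3/4)*5^(1/4)*c/4) + C2*cos(2^(3/4)*5^(1/4)*c/4))*exp(-2^(3/4)*5^(1/4)*c/4) + (C3*sin(2^(3/4)*5^(1/4)*c/4) + C4*cos(2^(3/4)*5^(1/4)*c/4))*exp(2^(3/4)*5^(1/4)*c/4)


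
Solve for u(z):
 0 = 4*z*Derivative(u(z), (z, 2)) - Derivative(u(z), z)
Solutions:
 u(z) = C1 + C2*z^(5/4)


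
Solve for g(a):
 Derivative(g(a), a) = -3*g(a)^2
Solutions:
 g(a) = 1/(C1 + 3*a)


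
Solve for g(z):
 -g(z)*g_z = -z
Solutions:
 g(z) = -sqrt(C1 + z^2)
 g(z) = sqrt(C1 + z^2)


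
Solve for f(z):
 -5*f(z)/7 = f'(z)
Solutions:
 f(z) = C1*exp(-5*z/7)


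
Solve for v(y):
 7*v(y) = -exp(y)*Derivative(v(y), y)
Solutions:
 v(y) = C1*exp(7*exp(-y))


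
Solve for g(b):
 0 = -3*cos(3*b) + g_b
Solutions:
 g(b) = C1 + sin(3*b)


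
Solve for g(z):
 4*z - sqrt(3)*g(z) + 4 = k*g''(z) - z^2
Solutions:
 g(z) = C1*exp(-3^(1/4)*z*sqrt(-1/k)) + C2*exp(3^(1/4)*z*sqrt(-1/k)) - 2*k/3 + sqrt(3)*z^2/3 + 4*sqrt(3)*z/3 + 4*sqrt(3)/3


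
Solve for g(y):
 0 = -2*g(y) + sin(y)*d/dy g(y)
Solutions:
 g(y) = C1*(cos(y) - 1)/(cos(y) + 1)


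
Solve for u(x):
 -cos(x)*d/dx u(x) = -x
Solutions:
 u(x) = C1 + Integral(x/cos(x), x)


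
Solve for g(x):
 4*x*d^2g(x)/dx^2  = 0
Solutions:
 g(x) = C1 + C2*x


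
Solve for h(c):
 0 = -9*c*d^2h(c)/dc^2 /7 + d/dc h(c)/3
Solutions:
 h(c) = C1 + C2*c^(34/27)


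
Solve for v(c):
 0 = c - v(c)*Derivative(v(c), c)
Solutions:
 v(c) = -sqrt(C1 + c^2)
 v(c) = sqrt(C1 + c^2)


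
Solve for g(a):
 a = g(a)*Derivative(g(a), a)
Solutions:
 g(a) = -sqrt(C1 + a^2)
 g(a) = sqrt(C1 + a^2)


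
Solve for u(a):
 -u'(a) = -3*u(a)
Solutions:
 u(a) = C1*exp(3*a)


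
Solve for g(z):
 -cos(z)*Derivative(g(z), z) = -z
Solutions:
 g(z) = C1 + Integral(z/cos(z), z)


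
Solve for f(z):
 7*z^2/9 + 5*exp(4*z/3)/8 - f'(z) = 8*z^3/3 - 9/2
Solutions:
 f(z) = C1 - 2*z^4/3 + 7*z^3/27 + 9*z/2 + 15*exp(4*z/3)/32


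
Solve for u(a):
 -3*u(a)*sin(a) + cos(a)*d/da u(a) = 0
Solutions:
 u(a) = C1/cos(a)^3


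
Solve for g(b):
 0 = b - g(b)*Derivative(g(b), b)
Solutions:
 g(b) = -sqrt(C1 + b^2)
 g(b) = sqrt(C1 + b^2)


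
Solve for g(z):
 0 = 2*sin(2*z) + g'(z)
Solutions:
 g(z) = C1 + cos(2*z)


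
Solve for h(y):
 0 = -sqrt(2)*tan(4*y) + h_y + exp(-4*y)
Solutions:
 h(y) = C1 + sqrt(2)*log(tan(4*y)^2 + 1)/8 + exp(-4*y)/4


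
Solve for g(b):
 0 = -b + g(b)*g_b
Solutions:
 g(b) = -sqrt(C1 + b^2)
 g(b) = sqrt(C1 + b^2)


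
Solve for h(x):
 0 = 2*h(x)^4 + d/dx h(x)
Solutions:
 h(x) = (-3^(2/3) - 3*3^(1/6)*I)*(1/(C1 + 2*x))^(1/3)/6
 h(x) = (-3^(2/3) + 3*3^(1/6)*I)*(1/(C1 + 2*x))^(1/3)/6
 h(x) = (1/(C1 + 6*x))^(1/3)


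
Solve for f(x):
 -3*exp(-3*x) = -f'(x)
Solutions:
 f(x) = C1 - exp(-3*x)


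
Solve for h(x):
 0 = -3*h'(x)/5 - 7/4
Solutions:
 h(x) = C1 - 35*x/12


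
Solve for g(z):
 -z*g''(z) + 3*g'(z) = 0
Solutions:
 g(z) = C1 + C2*z^4


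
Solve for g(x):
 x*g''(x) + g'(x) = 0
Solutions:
 g(x) = C1 + C2*log(x)


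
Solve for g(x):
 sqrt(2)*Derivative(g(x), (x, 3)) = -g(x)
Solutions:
 g(x) = C3*exp(-2^(5/6)*x/2) + (C1*sin(2^(5/6)*sqrt(3)*x/4) + C2*cos(2^(5/6)*sqrt(3)*x/4))*exp(2^(5/6)*x/4)


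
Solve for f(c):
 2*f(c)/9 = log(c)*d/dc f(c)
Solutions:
 f(c) = C1*exp(2*li(c)/9)


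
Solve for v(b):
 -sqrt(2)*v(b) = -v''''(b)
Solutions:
 v(b) = C1*exp(-2^(1/8)*b) + C2*exp(2^(1/8)*b) + C3*sin(2^(1/8)*b) + C4*cos(2^(1/8)*b)


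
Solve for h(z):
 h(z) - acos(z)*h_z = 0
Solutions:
 h(z) = C1*exp(Integral(1/acos(z), z))


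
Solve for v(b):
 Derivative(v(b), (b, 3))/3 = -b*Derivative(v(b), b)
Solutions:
 v(b) = C1 + Integral(C2*airyai(-3^(1/3)*b) + C3*airybi(-3^(1/3)*b), b)


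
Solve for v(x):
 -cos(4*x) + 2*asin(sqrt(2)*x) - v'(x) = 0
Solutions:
 v(x) = C1 + 2*x*asin(sqrt(2)*x) + sqrt(2)*sqrt(1 - 2*x^2) - sin(4*x)/4


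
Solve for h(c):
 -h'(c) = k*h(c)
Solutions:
 h(c) = C1*exp(-c*k)


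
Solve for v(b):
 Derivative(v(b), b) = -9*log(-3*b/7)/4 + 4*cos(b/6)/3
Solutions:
 v(b) = C1 - 9*b*log(-b)/4 - 9*b*log(3)/4 + 9*b/4 + 9*b*log(7)/4 + 8*sin(b/6)


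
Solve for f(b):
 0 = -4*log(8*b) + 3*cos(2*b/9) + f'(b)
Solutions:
 f(b) = C1 + 4*b*log(b) - 4*b + 12*b*log(2) - 27*sin(2*b/9)/2


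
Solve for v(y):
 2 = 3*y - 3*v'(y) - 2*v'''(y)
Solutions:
 v(y) = C1 + C2*sin(sqrt(6)*y/2) + C3*cos(sqrt(6)*y/2) + y^2/2 - 2*y/3


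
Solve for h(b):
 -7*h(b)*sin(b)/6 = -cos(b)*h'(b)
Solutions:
 h(b) = C1/cos(b)^(7/6)


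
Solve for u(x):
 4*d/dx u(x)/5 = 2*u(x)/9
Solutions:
 u(x) = C1*exp(5*x/18)


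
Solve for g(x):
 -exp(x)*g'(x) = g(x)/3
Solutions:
 g(x) = C1*exp(exp(-x)/3)


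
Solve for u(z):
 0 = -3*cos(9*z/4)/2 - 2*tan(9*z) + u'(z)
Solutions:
 u(z) = C1 - 2*log(cos(9*z))/9 + 2*sin(9*z/4)/3


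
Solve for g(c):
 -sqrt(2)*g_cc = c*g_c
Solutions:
 g(c) = C1 + C2*erf(2^(1/4)*c/2)


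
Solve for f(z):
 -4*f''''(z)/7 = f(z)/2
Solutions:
 f(z) = (C1*sin(2^(3/4)*7^(1/4)*z/4) + C2*cos(2^(3/4)*7^(1/4)*z/4))*exp(-2^(3/4)*7^(1/4)*z/4) + (C3*sin(2^(3/4)*7^(1/4)*z/4) + C4*cos(2^(3/4)*7^(1/4)*z/4))*exp(2^(3/4)*7^(1/4)*z/4)


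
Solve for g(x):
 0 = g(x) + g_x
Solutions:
 g(x) = C1*exp(-x)


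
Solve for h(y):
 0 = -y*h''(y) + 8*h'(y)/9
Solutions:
 h(y) = C1 + C2*y^(17/9)


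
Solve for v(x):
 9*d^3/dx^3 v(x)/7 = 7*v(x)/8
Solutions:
 v(x) = C3*exp(3^(1/3)*7^(2/3)*x/6) + (C1*sin(3^(5/6)*7^(2/3)*x/12) + C2*cos(3^(5/6)*7^(2/3)*x/12))*exp(-3^(1/3)*7^(2/3)*x/12)


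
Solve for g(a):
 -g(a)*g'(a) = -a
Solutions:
 g(a) = -sqrt(C1 + a^2)
 g(a) = sqrt(C1 + a^2)


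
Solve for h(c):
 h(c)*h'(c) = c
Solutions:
 h(c) = -sqrt(C1 + c^2)
 h(c) = sqrt(C1 + c^2)


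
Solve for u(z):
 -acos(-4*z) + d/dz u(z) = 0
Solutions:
 u(z) = C1 + z*acos(-4*z) + sqrt(1 - 16*z^2)/4


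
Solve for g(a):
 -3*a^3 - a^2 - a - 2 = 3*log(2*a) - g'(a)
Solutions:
 g(a) = C1 + 3*a^4/4 + a^3/3 + a^2/2 + 3*a*log(a) - a + a*log(8)


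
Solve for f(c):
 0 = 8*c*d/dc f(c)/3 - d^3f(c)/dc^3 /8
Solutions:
 f(c) = C1 + Integral(C2*airyai(4*3^(2/3)*c/3) + C3*airybi(4*3^(2/3)*c/3), c)


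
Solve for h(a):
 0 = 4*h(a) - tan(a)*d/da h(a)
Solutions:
 h(a) = C1*sin(a)^4


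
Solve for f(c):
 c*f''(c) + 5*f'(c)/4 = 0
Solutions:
 f(c) = C1 + C2/c^(1/4)


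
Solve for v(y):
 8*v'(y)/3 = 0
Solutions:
 v(y) = C1


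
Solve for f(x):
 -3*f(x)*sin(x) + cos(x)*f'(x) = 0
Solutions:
 f(x) = C1/cos(x)^3


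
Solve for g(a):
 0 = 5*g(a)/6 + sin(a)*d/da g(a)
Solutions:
 g(a) = C1*(cos(a) + 1)^(5/12)/(cos(a) - 1)^(5/12)


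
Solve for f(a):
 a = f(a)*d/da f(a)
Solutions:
 f(a) = -sqrt(C1 + a^2)
 f(a) = sqrt(C1 + a^2)


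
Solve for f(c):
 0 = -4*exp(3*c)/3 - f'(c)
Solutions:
 f(c) = C1 - 4*exp(3*c)/9


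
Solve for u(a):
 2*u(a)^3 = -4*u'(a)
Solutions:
 u(a) = -sqrt(-1/(C1 - a))
 u(a) = sqrt(-1/(C1 - a))


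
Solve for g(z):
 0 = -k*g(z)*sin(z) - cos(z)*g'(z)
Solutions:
 g(z) = C1*exp(k*log(cos(z)))


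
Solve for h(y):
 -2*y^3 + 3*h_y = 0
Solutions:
 h(y) = C1 + y^4/6


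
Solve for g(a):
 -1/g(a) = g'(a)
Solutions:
 g(a) = -sqrt(C1 - 2*a)
 g(a) = sqrt(C1 - 2*a)


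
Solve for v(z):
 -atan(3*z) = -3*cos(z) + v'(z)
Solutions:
 v(z) = C1 - z*atan(3*z) + log(9*z^2 + 1)/6 + 3*sin(z)


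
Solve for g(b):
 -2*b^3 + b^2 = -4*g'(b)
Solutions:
 g(b) = C1 + b^4/8 - b^3/12


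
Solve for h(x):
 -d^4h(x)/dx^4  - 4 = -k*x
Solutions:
 h(x) = C1 + C2*x + C3*x^2 + C4*x^3 + k*x^5/120 - x^4/6


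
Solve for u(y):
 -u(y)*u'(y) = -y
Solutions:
 u(y) = -sqrt(C1 + y^2)
 u(y) = sqrt(C1 + y^2)


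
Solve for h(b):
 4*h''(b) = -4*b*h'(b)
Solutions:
 h(b) = C1 + C2*erf(sqrt(2)*b/2)


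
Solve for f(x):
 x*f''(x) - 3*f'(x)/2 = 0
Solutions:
 f(x) = C1 + C2*x^(5/2)


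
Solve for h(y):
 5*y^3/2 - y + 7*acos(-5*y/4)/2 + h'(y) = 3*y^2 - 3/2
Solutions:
 h(y) = C1 - 5*y^4/8 + y^3 + y^2/2 - 7*y*acos(-5*y/4)/2 - 3*y/2 - 7*sqrt(16 - 25*y^2)/10


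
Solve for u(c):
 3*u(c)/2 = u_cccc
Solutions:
 u(c) = C1*exp(-2^(3/4)*3^(1/4)*c/2) + C2*exp(2^(3/4)*3^(1/4)*c/2) + C3*sin(2^(3/4)*3^(1/4)*c/2) + C4*cos(2^(3/4)*3^(1/4)*c/2)


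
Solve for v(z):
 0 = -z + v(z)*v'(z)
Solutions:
 v(z) = -sqrt(C1 + z^2)
 v(z) = sqrt(C1 + z^2)


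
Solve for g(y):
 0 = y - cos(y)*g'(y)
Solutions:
 g(y) = C1 + Integral(y/cos(y), y)


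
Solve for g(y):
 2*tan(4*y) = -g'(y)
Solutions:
 g(y) = C1 + log(cos(4*y))/2


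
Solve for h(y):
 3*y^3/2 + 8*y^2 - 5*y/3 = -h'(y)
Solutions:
 h(y) = C1 - 3*y^4/8 - 8*y^3/3 + 5*y^2/6


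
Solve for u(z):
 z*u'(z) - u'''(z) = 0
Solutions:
 u(z) = C1 + Integral(C2*airyai(z) + C3*airybi(z), z)


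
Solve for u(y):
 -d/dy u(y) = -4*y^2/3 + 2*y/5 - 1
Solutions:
 u(y) = C1 + 4*y^3/9 - y^2/5 + y


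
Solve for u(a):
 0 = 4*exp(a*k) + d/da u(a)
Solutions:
 u(a) = C1 - 4*exp(a*k)/k


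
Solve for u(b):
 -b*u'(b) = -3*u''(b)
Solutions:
 u(b) = C1 + C2*erfi(sqrt(6)*b/6)


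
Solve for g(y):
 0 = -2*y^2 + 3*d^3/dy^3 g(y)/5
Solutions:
 g(y) = C1 + C2*y + C3*y^2 + y^5/18


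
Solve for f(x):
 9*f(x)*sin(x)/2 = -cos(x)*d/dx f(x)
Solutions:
 f(x) = C1*cos(x)^(9/2)


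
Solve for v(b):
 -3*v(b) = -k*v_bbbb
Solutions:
 v(b) = C1*exp(-3^(1/4)*b*(1/k)^(1/4)) + C2*exp(3^(1/4)*b*(1/k)^(1/4)) + C3*exp(-3^(1/4)*I*b*(1/k)^(1/4)) + C4*exp(3^(1/4)*I*b*(1/k)^(1/4))


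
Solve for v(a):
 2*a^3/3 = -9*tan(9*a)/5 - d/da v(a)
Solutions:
 v(a) = C1 - a^4/6 + log(cos(9*a))/5


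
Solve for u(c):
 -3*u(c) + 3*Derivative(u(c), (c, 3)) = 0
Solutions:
 u(c) = C3*exp(c) + (C1*sin(sqrt(3)*c/2) + C2*cos(sqrt(3)*c/2))*exp(-c/2)


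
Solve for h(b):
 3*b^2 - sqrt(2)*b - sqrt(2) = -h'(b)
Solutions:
 h(b) = C1 - b^3 + sqrt(2)*b^2/2 + sqrt(2)*b


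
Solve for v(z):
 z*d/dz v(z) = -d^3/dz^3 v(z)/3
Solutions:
 v(z) = C1 + Integral(C2*airyai(-3^(1/3)*z) + C3*airybi(-3^(1/3)*z), z)


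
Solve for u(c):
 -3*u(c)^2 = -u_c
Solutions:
 u(c) = -1/(C1 + 3*c)


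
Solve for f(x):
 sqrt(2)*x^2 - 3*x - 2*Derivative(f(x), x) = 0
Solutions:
 f(x) = C1 + sqrt(2)*x^3/6 - 3*x^2/4


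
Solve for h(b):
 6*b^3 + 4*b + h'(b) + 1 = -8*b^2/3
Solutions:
 h(b) = C1 - 3*b^4/2 - 8*b^3/9 - 2*b^2 - b


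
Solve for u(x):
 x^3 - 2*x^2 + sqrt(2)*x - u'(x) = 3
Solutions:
 u(x) = C1 + x^4/4 - 2*x^3/3 + sqrt(2)*x^2/2 - 3*x


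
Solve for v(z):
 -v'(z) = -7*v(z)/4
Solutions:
 v(z) = C1*exp(7*z/4)


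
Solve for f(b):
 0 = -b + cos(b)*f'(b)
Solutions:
 f(b) = C1 + Integral(b/cos(b), b)


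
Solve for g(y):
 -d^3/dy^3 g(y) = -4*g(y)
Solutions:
 g(y) = C3*exp(2^(2/3)*y) + (C1*sin(2^(2/3)*sqrt(3)*y/2) + C2*cos(2^(2/3)*sqrt(3)*y/2))*exp(-2^(2/3)*y/2)


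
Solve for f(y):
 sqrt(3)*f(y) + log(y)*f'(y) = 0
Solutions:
 f(y) = C1*exp(-sqrt(3)*li(y))


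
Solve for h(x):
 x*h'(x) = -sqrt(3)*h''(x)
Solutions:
 h(x) = C1 + C2*erf(sqrt(2)*3^(3/4)*x/6)


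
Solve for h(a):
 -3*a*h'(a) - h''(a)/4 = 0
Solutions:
 h(a) = C1 + C2*erf(sqrt(6)*a)


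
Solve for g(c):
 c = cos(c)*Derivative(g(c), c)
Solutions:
 g(c) = C1 + Integral(c/cos(c), c)


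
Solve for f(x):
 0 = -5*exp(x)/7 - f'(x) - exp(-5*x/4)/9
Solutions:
 f(x) = C1 - 5*exp(x)/7 + 4*exp(-5*x/4)/45


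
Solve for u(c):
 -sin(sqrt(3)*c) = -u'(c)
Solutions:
 u(c) = C1 - sqrt(3)*cos(sqrt(3)*c)/3


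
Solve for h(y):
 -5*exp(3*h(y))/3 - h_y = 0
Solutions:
 h(y) = log((-1 - sqrt(3)*I)*(1/(C1 + 5*y))^(1/3)/2)
 h(y) = log((-1 + sqrt(3)*I)*(1/(C1 + 5*y))^(1/3)/2)
 h(y) = log(1/(C1 + 5*y))/3


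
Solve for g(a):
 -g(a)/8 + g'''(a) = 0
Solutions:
 g(a) = C3*exp(a/2) + (C1*sin(sqrt(3)*a/4) + C2*cos(sqrt(3)*a/4))*exp(-a/4)


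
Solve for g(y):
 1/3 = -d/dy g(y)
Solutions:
 g(y) = C1 - y/3


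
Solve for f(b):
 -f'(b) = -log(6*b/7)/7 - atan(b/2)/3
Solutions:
 f(b) = C1 + b*log(b)/7 + b*atan(b/2)/3 - b*log(7)/7 - b/7 + b*log(6)/7 - log(b^2 + 4)/3


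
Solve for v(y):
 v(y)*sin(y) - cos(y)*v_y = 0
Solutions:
 v(y) = C1/cos(y)


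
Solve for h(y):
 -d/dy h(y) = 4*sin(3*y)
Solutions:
 h(y) = C1 + 4*cos(3*y)/3


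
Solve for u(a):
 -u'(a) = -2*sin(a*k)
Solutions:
 u(a) = C1 - 2*cos(a*k)/k


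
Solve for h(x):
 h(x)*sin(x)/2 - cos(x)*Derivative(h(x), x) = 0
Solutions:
 h(x) = C1/sqrt(cos(x))


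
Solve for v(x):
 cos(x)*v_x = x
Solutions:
 v(x) = C1 + Integral(x/cos(x), x)


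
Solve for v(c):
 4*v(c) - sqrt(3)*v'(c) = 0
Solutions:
 v(c) = C1*exp(4*sqrt(3)*c/3)


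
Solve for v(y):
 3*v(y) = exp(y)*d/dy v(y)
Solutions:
 v(y) = C1*exp(-3*exp(-y))


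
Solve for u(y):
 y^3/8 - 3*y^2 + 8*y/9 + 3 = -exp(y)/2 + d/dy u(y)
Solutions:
 u(y) = C1 + y^4/32 - y^3 + 4*y^2/9 + 3*y + exp(y)/2


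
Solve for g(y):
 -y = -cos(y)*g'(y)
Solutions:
 g(y) = C1 + Integral(y/cos(y), y)


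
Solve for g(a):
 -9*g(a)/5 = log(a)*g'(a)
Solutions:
 g(a) = C1*exp(-9*li(a)/5)


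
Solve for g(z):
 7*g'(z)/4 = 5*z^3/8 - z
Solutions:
 g(z) = C1 + 5*z^4/56 - 2*z^2/7


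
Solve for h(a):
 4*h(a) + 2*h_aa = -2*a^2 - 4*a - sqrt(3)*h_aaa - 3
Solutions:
 h(a) = C1*exp(a*(-4*sqrt(3) + 2*2^(2/3)/(sqrt(267) + 85*sqrt(3)/9)^(1/3) + 3*2^(1/3)*(sqrt(267) + 85*sqrt(3)/9)^(1/3))/18)*sin(sqrt(3)*a*(-3*(2*sqrt(267) + 170*sqrt(3)/9)^(1/3) + 4/(2*sqrt(267) + 170*sqrt(3)/9)^(1/3))/18) + C2*exp(a*(-4*sqrt(3) + 2*2^(2/3)/(sqrt(267) + 85*sqrt(3)/9)^(1/3) + 3*2^(1/3)*(sqrt(267) + 85*sqrt(3)/9)^(1/3))/18)*cos(sqrt(3)*a*(-3*(2*sqrt(267) + 170*sqrt(3)/9)^(1/3) + 4/(2*sqrt(267) + 170*sqrt(3)/9)^(1/3))/18) + C3*exp(-a*(2*2^(2/3)/(sqrt(267) + 85*sqrt(3)/9)^(1/3) + 2*sqrt(3) + 3*2^(1/3)*(sqrt(267) + 85*sqrt(3)/9)^(1/3))/9) - a^2/2 - a - 1/4


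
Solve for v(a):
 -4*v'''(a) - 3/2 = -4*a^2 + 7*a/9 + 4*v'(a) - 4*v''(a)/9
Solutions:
 v(a) = C1 + a^3/3 + a^2/72 - 1537*a/648 + (C2*sin(sqrt(323)*a/18) + C3*cos(sqrt(323)*a/18))*exp(a/18)


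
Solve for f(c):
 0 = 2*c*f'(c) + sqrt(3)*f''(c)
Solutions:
 f(c) = C1 + C2*erf(3^(3/4)*c/3)


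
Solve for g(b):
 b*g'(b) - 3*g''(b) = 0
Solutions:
 g(b) = C1 + C2*erfi(sqrt(6)*b/6)


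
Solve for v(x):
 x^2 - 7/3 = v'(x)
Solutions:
 v(x) = C1 + x^3/3 - 7*x/3


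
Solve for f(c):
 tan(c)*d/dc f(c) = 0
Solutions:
 f(c) = C1


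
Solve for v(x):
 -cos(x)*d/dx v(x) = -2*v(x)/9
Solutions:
 v(x) = C1*(sin(x) + 1)^(1/9)/(sin(x) - 1)^(1/9)


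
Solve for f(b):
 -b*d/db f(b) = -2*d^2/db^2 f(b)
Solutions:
 f(b) = C1 + C2*erfi(b/2)


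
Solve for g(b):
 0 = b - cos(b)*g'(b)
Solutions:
 g(b) = C1 + Integral(b/cos(b), b)


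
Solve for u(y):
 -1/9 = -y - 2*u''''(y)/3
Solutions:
 u(y) = C1 + C2*y + C3*y^2 + C4*y^3 - y^5/80 + y^4/144


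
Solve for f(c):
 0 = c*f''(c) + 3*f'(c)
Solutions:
 f(c) = C1 + C2/c^2


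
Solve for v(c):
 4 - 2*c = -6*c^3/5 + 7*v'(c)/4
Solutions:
 v(c) = C1 + 6*c^4/35 - 4*c^2/7 + 16*c/7


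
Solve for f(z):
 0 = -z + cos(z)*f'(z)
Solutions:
 f(z) = C1 + Integral(z/cos(z), z)


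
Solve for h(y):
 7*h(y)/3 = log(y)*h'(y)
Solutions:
 h(y) = C1*exp(7*li(y)/3)


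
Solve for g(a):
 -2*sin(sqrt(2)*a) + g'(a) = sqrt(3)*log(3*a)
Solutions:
 g(a) = C1 + sqrt(3)*a*(log(a) - 1) + sqrt(3)*a*log(3) - sqrt(2)*cos(sqrt(2)*a)


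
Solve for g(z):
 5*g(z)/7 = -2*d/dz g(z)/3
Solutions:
 g(z) = C1*exp(-15*z/14)


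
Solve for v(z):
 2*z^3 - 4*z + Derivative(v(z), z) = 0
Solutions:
 v(z) = C1 - z^4/2 + 2*z^2


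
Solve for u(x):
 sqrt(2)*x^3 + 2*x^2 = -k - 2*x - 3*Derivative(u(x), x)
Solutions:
 u(x) = C1 - k*x/3 - sqrt(2)*x^4/12 - 2*x^3/9 - x^2/3


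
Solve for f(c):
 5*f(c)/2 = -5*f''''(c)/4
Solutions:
 f(c) = (C1*sin(2^(3/4)*c/2) + C2*cos(2^(3/4)*c/2))*exp(-2^(3/4)*c/2) + (C3*sin(2^(3/4)*c/2) + C4*cos(2^(3/4)*c/2))*exp(2^(3/4)*c/2)


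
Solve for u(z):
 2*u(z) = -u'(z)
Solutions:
 u(z) = C1*exp(-2*z)


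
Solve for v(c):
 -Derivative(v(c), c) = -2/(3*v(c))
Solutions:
 v(c) = -sqrt(C1 + 12*c)/3
 v(c) = sqrt(C1 + 12*c)/3


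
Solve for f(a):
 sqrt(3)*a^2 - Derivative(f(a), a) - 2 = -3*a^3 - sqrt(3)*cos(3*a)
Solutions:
 f(a) = C1 + 3*a^4/4 + sqrt(3)*a^3/3 - 2*a + sqrt(3)*sin(3*a)/3


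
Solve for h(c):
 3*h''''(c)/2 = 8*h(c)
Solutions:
 h(c) = C1*exp(-2*3^(3/4)*c/3) + C2*exp(2*3^(3/4)*c/3) + C3*sin(2*3^(3/4)*c/3) + C4*cos(2*3^(3/4)*c/3)


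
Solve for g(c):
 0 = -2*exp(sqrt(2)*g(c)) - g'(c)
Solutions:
 g(c) = sqrt(2)*(2*log(1/(C1 + 2*c)) - log(2))/4


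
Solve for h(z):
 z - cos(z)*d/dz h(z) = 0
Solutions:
 h(z) = C1 + Integral(z/cos(z), z)


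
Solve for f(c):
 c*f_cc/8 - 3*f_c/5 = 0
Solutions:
 f(c) = C1 + C2*c^(29/5)


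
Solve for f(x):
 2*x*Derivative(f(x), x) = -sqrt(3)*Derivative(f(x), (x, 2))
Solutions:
 f(x) = C1 + C2*erf(3^(3/4)*x/3)


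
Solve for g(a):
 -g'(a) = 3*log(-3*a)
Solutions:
 g(a) = C1 - 3*a*log(-a) + 3*a*(1 - log(3))


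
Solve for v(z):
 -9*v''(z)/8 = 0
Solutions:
 v(z) = C1 + C2*z


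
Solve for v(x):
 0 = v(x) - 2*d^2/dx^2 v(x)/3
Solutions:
 v(x) = C1*exp(-sqrt(6)*x/2) + C2*exp(sqrt(6)*x/2)


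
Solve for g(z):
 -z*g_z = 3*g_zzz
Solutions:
 g(z) = C1 + Integral(C2*airyai(-3^(2/3)*z/3) + C3*airybi(-3^(2/3)*z/3), z)


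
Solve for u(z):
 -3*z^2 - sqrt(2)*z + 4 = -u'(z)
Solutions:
 u(z) = C1 + z^3 + sqrt(2)*z^2/2 - 4*z


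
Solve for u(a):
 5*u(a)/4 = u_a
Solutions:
 u(a) = C1*exp(5*a/4)


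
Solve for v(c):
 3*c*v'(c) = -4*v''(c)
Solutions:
 v(c) = C1 + C2*erf(sqrt(6)*c/4)


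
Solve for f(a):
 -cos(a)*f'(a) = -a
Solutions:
 f(a) = C1 + Integral(a/cos(a), a)


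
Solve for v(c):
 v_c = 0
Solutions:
 v(c) = C1


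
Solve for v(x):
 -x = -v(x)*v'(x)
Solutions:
 v(x) = -sqrt(C1 + x^2)
 v(x) = sqrt(C1 + x^2)


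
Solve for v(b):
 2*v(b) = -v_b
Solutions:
 v(b) = C1*exp(-2*b)


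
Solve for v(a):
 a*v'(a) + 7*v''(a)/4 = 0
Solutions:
 v(a) = C1 + C2*erf(sqrt(14)*a/7)


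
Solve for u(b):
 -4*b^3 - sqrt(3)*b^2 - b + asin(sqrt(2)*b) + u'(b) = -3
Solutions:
 u(b) = C1 + b^4 + sqrt(3)*b^3/3 + b^2/2 - b*asin(sqrt(2)*b) - 3*b - sqrt(2)*sqrt(1 - 2*b^2)/2


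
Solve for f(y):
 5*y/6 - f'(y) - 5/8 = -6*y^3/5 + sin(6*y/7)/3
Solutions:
 f(y) = C1 + 3*y^4/10 + 5*y^2/12 - 5*y/8 + 7*cos(6*y/7)/18


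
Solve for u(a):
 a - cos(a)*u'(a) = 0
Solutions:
 u(a) = C1 + Integral(a/cos(a), a)


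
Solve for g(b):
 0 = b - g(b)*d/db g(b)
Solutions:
 g(b) = -sqrt(C1 + b^2)
 g(b) = sqrt(C1 + b^2)


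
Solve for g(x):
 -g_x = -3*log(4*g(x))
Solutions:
 -Integral(1/(log(_y) + 2*log(2)), (_y, g(x)))/3 = C1 - x


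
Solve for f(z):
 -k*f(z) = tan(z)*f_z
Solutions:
 f(z) = C1*exp(-k*log(sin(z)))


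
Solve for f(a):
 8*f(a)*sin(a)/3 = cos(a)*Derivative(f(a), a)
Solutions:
 f(a) = C1/cos(a)^(8/3)


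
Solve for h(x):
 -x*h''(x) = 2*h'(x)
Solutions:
 h(x) = C1 + C2/x


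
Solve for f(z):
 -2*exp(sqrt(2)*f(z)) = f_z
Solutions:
 f(z) = sqrt(2)*(2*log(1/(C1 + 2*z)) - log(2))/4


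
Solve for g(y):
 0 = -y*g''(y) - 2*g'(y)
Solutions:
 g(y) = C1 + C2/y


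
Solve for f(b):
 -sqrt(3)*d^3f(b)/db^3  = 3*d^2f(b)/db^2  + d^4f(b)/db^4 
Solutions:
 f(b) = C1 + C2*b + (C3*sin(3*b/2) + C4*cos(3*b/2))*exp(-sqrt(3)*b/2)


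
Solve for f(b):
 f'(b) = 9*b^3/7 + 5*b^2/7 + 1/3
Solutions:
 f(b) = C1 + 9*b^4/28 + 5*b^3/21 + b/3


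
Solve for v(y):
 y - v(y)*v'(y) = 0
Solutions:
 v(y) = -sqrt(C1 + y^2)
 v(y) = sqrt(C1 + y^2)


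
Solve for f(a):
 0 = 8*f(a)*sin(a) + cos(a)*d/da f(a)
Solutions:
 f(a) = C1*cos(a)^8


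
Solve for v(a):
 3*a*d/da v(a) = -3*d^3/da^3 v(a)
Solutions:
 v(a) = C1 + Integral(C2*airyai(-a) + C3*airybi(-a), a)


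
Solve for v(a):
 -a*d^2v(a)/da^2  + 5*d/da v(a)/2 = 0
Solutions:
 v(a) = C1 + C2*a^(7/2)


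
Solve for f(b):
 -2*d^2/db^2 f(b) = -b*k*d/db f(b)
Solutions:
 f(b) = Piecewise((-sqrt(pi)*C1*erf(b*sqrt(-k)/2)/sqrt(-k) - C2, (k > 0) | (k < 0)), (-C1*b - C2, True))


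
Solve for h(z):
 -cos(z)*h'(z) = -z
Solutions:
 h(z) = C1 + Integral(z/cos(z), z)


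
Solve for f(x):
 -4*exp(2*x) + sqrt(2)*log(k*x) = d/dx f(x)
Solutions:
 f(x) = C1 + sqrt(2)*x*log(k*x) - sqrt(2)*x - 2*exp(2*x)


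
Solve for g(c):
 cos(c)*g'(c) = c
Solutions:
 g(c) = C1 + Integral(c/cos(c), c)


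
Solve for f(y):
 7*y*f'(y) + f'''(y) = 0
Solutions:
 f(y) = C1 + Integral(C2*airyai(-7^(1/3)*y) + C3*airybi(-7^(1/3)*y), y)


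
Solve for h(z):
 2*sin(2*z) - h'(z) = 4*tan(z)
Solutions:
 h(z) = C1 + 4*log(cos(z)) - cos(2*z)


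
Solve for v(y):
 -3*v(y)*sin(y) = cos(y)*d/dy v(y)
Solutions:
 v(y) = C1*cos(y)^3


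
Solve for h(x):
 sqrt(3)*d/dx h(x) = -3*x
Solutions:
 h(x) = C1 - sqrt(3)*x^2/2


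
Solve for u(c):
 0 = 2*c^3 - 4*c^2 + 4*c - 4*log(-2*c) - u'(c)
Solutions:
 u(c) = C1 + c^4/2 - 4*c^3/3 + 2*c^2 - 4*c*log(-c) + 4*c*(1 - log(2))


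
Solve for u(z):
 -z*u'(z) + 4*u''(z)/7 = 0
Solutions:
 u(z) = C1 + C2*erfi(sqrt(14)*z/4)


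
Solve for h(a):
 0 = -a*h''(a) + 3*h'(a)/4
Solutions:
 h(a) = C1 + C2*a^(7/4)


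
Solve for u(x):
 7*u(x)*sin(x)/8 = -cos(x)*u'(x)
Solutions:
 u(x) = C1*cos(x)^(7/8)


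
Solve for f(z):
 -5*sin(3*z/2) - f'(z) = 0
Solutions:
 f(z) = C1 + 10*cos(3*z/2)/3


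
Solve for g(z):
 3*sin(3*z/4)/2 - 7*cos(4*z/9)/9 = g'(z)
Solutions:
 g(z) = C1 - 7*sin(4*z/9)/4 - 2*cos(3*z/4)


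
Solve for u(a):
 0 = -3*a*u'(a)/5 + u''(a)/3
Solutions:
 u(a) = C1 + C2*erfi(3*sqrt(10)*a/10)


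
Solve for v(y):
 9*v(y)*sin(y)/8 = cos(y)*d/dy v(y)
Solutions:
 v(y) = C1/cos(y)^(9/8)


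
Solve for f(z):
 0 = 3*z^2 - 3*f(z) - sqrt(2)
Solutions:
 f(z) = z^2 - sqrt(2)/3


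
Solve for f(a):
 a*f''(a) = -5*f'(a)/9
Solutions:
 f(a) = C1 + C2*a^(4/9)


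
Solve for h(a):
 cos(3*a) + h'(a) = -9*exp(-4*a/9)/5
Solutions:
 h(a) = C1 - sin(3*a)/3 + 81*exp(-4*a/9)/20


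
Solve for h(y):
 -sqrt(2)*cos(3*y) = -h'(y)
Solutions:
 h(y) = C1 + sqrt(2)*sin(3*y)/3


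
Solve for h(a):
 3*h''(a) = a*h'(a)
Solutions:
 h(a) = C1 + C2*erfi(sqrt(6)*a/6)


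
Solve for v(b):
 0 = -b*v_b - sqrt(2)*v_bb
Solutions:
 v(b) = C1 + C2*erf(2^(1/4)*b/2)


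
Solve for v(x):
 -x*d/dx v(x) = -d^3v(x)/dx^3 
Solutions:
 v(x) = C1 + Integral(C2*airyai(x) + C3*airybi(x), x)


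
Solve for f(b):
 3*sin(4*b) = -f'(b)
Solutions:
 f(b) = C1 + 3*cos(4*b)/4


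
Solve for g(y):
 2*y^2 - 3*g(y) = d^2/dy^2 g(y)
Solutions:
 g(y) = C1*sin(sqrt(3)*y) + C2*cos(sqrt(3)*y) + 2*y^2/3 - 4/9


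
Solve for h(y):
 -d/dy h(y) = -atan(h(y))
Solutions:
 Integral(1/atan(_y), (_y, h(y))) = C1 + y


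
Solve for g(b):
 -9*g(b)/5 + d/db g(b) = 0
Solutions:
 g(b) = C1*exp(9*b/5)


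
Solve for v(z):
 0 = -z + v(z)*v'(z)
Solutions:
 v(z) = -sqrt(C1 + z^2)
 v(z) = sqrt(C1 + z^2)


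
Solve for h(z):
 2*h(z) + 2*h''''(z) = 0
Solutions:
 h(z) = (C1*sin(sqrt(2)*z/2) + C2*cos(sqrt(2)*z/2))*exp(-sqrt(2)*z/2) + (C3*sin(sqrt(2)*z/2) + C4*cos(sqrt(2)*z/2))*exp(sqrt(2)*z/2)


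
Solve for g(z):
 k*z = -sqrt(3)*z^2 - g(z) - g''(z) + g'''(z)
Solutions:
 g(z) = C1*exp(z*(-2^(2/3)*(3*sqrt(93) + 29)^(1/3) - 2*2^(1/3)/(3*sqrt(93) + 29)^(1/3) + 4)/12)*sin(2^(1/3)*sqrt(3)*z*(-2^(1/3)*(3*sqrt(93) + 29)^(1/3) + 2/(3*sqrt(93) + 29)^(1/3))/12) + C2*exp(z*(-2^(2/3)*(3*sqrt(93) + 29)^(1/3) - 2*2^(1/3)/(3*sqrt(93) + 29)^(1/3) + 4)/12)*cos(2^(1/3)*sqrt(3)*z*(-2^(1/3)*(3*sqrt(93) + 29)^(1/3) + 2/(3*sqrt(93) + 29)^(1/3))/12) + C3*exp(z*(2*2^(1/3)/(3*sqrt(93) + 29)^(1/3) + 2 + 2^(2/3)*(3*sqrt(93) + 29)^(1/3))/6) - k*z - sqrt(3)*z^2 + 2*sqrt(3)


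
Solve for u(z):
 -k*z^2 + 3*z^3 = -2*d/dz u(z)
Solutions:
 u(z) = C1 + k*z^3/6 - 3*z^4/8


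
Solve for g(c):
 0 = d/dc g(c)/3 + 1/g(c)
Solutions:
 g(c) = -sqrt(C1 - 6*c)
 g(c) = sqrt(C1 - 6*c)


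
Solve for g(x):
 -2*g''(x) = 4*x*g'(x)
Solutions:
 g(x) = C1 + C2*erf(x)


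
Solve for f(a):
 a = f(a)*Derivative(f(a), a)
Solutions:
 f(a) = -sqrt(C1 + a^2)
 f(a) = sqrt(C1 + a^2)


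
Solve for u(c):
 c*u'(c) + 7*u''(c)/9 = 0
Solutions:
 u(c) = C1 + C2*erf(3*sqrt(14)*c/14)


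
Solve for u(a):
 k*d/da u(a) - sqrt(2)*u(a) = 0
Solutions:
 u(a) = C1*exp(sqrt(2)*a/k)


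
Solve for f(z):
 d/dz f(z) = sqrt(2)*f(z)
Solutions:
 f(z) = C1*exp(sqrt(2)*z)


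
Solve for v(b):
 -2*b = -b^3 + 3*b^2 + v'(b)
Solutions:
 v(b) = C1 + b^4/4 - b^3 - b^2


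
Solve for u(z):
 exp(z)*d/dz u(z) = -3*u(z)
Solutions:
 u(z) = C1*exp(3*exp(-z))


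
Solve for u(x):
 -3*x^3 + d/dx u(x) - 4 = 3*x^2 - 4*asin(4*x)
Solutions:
 u(x) = C1 + 3*x^4/4 + x^3 - 4*x*asin(4*x) + 4*x - sqrt(1 - 16*x^2)


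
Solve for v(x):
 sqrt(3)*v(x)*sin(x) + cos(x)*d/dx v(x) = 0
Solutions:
 v(x) = C1*cos(x)^(sqrt(3))


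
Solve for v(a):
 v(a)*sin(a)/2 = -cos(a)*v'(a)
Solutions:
 v(a) = C1*sqrt(cos(a))


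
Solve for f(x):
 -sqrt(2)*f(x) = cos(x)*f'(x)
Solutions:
 f(x) = C1*(sin(x) - 1)^(sqrt(2)/2)/(sin(x) + 1)^(sqrt(2)/2)


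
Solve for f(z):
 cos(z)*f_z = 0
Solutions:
 f(z) = C1


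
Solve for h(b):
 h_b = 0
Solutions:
 h(b) = C1


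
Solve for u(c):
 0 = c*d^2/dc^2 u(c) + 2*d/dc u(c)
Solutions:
 u(c) = C1 + C2/c


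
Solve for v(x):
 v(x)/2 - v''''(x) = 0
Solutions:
 v(x) = C1*exp(-2^(3/4)*x/2) + C2*exp(2^(3/4)*x/2) + C3*sin(2^(3/4)*x/2) + C4*cos(2^(3/4)*x/2)


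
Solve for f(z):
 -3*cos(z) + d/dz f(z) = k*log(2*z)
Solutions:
 f(z) = C1 + k*z*(log(z) - 1) + k*z*log(2) + 3*sin(z)


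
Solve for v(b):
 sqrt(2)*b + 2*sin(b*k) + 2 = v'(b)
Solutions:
 v(b) = C1 + sqrt(2)*b^2/2 + 2*b - 2*cos(b*k)/k


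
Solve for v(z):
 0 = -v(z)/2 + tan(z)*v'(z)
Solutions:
 v(z) = C1*sqrt(sin(z))


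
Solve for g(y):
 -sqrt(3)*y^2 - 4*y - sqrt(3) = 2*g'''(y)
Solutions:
 g(y) = C1 + C2*y + C3*y^2 - sqrt(3)*y^5/120 - y^4/12 - sqrt(3)*y^3/12


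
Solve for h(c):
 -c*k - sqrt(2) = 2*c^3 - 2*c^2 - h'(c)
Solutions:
 h(c) = C1 + c^4/2 - 2*c^3/3 + c^2*k/2 + sqrt(2)*c


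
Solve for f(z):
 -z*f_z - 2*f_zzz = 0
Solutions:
 f(z) = C1 + Integral(C2*airyai(-2^(2/3)*z/2) + C3*airybi(-2^(2/3)*z/2), z)


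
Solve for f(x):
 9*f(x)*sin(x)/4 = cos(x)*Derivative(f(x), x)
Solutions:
 f(x) = C1/cos(x)^(9/4)


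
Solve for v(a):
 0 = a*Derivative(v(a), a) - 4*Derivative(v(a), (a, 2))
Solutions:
 v(a) = C1 + C2*erfi(sqrt(2)*a/4)


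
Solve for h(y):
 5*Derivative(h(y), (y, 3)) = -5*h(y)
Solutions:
 h(y) = C3*exp(-y) + (C1*sin(sqrt(3)*y/2) + C2*cos(sqrt(3)*y/2))*exp(y/2)


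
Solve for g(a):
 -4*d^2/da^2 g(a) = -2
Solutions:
 g(a) = C1 + C2*a + a^2/4


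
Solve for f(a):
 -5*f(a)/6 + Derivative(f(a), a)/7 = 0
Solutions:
 f(a) = C1*exp(35*a/6)


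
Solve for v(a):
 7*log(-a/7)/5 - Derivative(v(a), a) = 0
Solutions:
 v(a) = C1 + 7*a*log(-a)/5 + 7*a*(-log(7) - 1)/5


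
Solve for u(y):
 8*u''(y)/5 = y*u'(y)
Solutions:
 u(y) = C1 + C2*erfi(sqrt(5)*y/4)


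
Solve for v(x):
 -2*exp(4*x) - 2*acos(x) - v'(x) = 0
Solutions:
 v(x) = C1 - 2*x*acos(x) + 2*sqrt(1 - x^2) - exp(4*x)/2


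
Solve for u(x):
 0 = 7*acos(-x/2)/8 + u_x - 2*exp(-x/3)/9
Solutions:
 u(x) = C1 - 7*x*acos(-x/2)/8 - 7*sqrt(4 - x^2)/8 - 2*exp(-x/3)/3


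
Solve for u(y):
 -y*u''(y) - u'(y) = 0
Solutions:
 u(y) = C1 + C2*log(y)


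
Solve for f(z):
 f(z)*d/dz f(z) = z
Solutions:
 f(z) = -sqrt(C1 + z^2)
 f(z) = sqrt(C1 + z^2)


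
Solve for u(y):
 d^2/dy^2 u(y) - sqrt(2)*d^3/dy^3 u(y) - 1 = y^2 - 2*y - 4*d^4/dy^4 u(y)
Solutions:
 u(y) = C1 + C2*y + y^4/12 + y^3*(-1 + sqrt(2))/3 + y^2*(-3/2 - sqrt(2)) + (C3*sin(sqrt(14)*y/8) + C4*cos(sqrt(14)*y/8))*exp(sqrt(2)*y/8)


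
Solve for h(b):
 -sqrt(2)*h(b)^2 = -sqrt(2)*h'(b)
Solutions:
 h(b) = -1/(C1 + b)


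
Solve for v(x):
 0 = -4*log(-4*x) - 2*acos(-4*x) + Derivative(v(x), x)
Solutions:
 v(x) = C1 + 4*x*log(-x) + 2*x*acos(-4*x) - 4*x + 8*x*log(2) + sqrt(1 - 16*x^2)/2


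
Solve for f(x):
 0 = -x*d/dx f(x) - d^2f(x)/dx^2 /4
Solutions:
 f(x) = C1 + C2*erf(sqrt(2)*x)


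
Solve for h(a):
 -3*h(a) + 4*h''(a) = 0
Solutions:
 h(a) = C1*exp(-sqrt(3)*a/2) + C2*exp(sqrt(3)*a/2)


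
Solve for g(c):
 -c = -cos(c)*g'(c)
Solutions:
 g(c) = C1 + Integral(c/cos(c), c)


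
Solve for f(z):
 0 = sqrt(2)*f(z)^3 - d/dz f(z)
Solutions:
 f(z) = -sqrt(2)*sqrt(-1/(C1 + sqrt(2)*z))/2
 f(z) = sqrt(2)*sqrt(-1/(C1 + sqrt(2)*z))/2


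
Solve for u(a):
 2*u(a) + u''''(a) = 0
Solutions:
 u(a) = (C1*sin(2^(3/4)*a/2) + C2*cos(2^(3/4)*a/2))*exp(-2^(3/4)*a/2) + (C3*sin(2^(3/4)*a/2) + C4*cos(2^(3/4)*a/2))*exp(2^(3/4)*a/2)


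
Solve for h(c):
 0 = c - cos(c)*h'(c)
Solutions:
 h(c) = C1 + Integral(c/cos(c), c)


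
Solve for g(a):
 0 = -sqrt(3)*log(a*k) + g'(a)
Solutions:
 g(a) = C1 + sqrt(3)*a*log(a*k) - sqrt(3)*a


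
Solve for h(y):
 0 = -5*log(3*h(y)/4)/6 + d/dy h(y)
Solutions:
 6*Integral(1/(-log(_y) - log(3) + 2*log(2)), (_y, h(y)))/5 = C1 - y


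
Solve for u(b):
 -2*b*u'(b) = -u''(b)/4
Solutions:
 u(b) = C1 + C2*erfi(2*b)


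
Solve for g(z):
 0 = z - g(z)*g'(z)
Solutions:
 g(z) = -sqrt(C1 + z^2)
 g(z) = sqrt(C1 + z^2)


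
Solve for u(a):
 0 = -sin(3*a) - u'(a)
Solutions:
 u(a) = C1 + cos(3*a)/3


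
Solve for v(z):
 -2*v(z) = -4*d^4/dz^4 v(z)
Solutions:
 v(z) = C1*exp(-2^(3/4)*z/2) + C2*exp(2^(3/4)*z/2) + C3*sin(2^(3/4)*z/2) + C4*cos(2^(3/4)*z/2)


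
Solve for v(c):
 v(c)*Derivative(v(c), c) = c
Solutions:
 v(c) = -sqrt(C1 + c^2)
 v(c) = sqrt(C1 + c^2)


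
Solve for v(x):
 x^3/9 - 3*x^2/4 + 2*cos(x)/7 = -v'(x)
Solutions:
 v(x) = C1 - x^4/36 + x^3/4 - 2*sin(x)/7


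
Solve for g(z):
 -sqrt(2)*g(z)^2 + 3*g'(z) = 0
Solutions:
 g(z) = -3/(C1 + sqrt(2)*z)


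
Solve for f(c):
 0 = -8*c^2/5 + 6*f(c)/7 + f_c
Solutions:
 f(c) = C1*exp(-6*c/7) + 28*c^2/15 - 196*c/45 + 686/135


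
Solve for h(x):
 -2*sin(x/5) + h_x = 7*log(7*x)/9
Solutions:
 h(x) = C1 + 7*x*log(x)/9 - 7*x/9 + 7*x*log(7)/9 - 10*cos(x/5)


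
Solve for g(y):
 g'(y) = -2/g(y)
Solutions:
 g(y) = -sqrt(C1 - 4*y)
 g(y) = sqrt(C1 - 4*y)


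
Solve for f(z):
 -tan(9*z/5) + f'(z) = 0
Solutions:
 f(z) = C1 - 5*log(cos(9*z/5))/9


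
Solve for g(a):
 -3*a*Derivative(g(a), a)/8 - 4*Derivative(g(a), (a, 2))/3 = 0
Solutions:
 g(a) = C1 + C2*erf(3*a/8)


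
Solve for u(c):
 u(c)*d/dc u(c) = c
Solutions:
 u(c) = -sqrt(C1 + c^2)
 u(c) = sqrt(C1 + c^2)


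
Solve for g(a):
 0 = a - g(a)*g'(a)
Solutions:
 g(a) = -sqrt(C1 + a^2)
 g(a) = sqrt(C1 + a^2)


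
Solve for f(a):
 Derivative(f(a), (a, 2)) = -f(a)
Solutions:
 f(a) = C1*sin(a) + C2*cos(a)


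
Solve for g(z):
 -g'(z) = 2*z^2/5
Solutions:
 g(z) = C1 - 2*z^3/15


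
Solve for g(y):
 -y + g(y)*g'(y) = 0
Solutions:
 g(y) = -sqrt(C1 + y^2)
 g(y) = sqrt(C1 + y^2)


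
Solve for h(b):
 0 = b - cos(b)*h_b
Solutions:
 h(b) = C1 + Integral(b/cos(b), b)


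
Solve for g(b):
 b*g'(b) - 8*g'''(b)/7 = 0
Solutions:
 g(b) = C1 + Integral(C2*airyai(7^(1/3)*b/2) + C3*airybi(7^(1/3)*b/2), b)


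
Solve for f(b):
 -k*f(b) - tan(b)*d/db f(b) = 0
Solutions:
 f(b) = C1*exp(-k*log(sin(b)))


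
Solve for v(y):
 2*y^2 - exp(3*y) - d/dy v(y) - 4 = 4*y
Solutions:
 v(y) = C1 + 2*y^3/3 - 2*y^2 - 4*y - exp(3*y)/3


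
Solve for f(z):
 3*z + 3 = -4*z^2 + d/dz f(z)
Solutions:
 f(z) = C1 + 4*z^3/3 + 3*z^2/2 + 3*z


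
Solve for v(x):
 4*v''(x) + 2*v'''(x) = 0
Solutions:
 v(x) = C1 + C2*x + C3*exp(-2*x)


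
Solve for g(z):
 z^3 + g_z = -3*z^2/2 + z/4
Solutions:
 g(z) = C1 - z^4/4 - z^3/2 + z^2/8


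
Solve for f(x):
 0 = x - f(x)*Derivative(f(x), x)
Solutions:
 f(x) = -sqrt(C1 + x^2)
 f(x) = sqrt(C1 + x^2)


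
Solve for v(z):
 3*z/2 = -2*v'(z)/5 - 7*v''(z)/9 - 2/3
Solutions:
 v(z) = C1 + C2*exp(-18*z/35) - 15*z^2/8 + 45*z/8


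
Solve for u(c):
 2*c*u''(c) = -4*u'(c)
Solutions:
 u(c) = C1 + C2/c


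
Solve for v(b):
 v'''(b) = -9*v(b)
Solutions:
 v(b) = C3*exp(-3^(2/3)*b) + (C1*sin(3*3^(1/6)*b/2) + C2*cos(3*3^(1/6)*b/2))*exp(3^(2/3)*b/2)


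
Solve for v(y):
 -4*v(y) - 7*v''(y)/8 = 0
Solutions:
 v(y) = C1*sin(4*sqrt(14)*y/7) + C2*cos(4*sqrt(14)*y/7)


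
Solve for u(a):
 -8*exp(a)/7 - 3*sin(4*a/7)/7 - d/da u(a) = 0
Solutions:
 u(a) = C1 - 8*exp(a)/7 + 3*cos(4*a/7)/4


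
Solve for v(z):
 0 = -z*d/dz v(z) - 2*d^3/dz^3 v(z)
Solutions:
 v(z) = C1 + Integral(C2*airyai(-2^(2/3)*z/2) + C3*airybi(-2^(2/3)*z/2), z)


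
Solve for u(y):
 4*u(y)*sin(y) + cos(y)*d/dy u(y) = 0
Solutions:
 u(y) = C1*cos(y)^4


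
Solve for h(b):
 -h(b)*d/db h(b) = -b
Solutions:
 h(b) = -sqrt(C1 + b^2)
 h(b) = sqrt(C1 + b^2)


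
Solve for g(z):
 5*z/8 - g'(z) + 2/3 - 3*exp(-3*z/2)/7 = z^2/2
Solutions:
 g(z) = C1 - z^3/6 + 5*z^2/16 + 2*z/3 + 2*exp(-3*z/2)/7


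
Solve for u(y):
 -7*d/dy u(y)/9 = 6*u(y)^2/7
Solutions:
 u(y) = 49/(C1 + 54*y)


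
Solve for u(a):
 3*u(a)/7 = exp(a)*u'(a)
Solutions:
 u(a) = C1*exp(-3*exp(-a)/7)


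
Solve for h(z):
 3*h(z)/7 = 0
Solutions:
 h(z) = 0


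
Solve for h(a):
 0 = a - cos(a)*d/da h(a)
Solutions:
 h(a) = C1 + Integral(a/cos(a), a)


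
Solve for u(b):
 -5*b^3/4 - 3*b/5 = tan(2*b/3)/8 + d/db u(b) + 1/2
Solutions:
 u(b) = C1 - 5*b^4/16 - 3*b^2/10 - b/2 + 3*log(cos(2*b/3))/16


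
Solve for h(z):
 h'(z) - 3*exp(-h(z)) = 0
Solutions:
 h(z) = log(C1 + 3*z)


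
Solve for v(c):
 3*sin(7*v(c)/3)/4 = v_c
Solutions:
 -3*c/4 + 3*log(cos(7*v(c)/3) - 1)/14 - 3*log(cos(7*v(c)/3) + 1)/14 = C1


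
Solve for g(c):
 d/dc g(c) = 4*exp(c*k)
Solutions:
 g(c) = C1 + 4*exp(c*k)/k


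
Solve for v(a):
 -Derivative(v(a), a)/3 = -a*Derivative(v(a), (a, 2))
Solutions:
 v(a) = C1 + C2*a^(4/3)


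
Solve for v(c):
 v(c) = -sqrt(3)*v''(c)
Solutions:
 v(c) = C1*sin(3^(3/4)*c/3) + C2*cos(3^(3/4)*c/3)


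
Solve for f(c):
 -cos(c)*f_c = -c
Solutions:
 f(c) = C1 + Integral(c/cos(c), c)


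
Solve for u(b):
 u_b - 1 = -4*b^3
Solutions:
 u(b) = C1 - b^4 + b


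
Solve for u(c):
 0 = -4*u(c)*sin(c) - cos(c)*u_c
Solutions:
 u(c) = C1*cos(c)^4


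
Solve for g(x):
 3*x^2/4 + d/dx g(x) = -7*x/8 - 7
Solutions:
 g(x) = C1 - x^3/4 - 7*x^2/16 - 7*x


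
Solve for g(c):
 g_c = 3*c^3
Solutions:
 g(c) = C1 + 3*c^4/4


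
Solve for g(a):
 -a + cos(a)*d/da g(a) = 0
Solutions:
 g(a) = C1 + Integral(a/cos(a), a)


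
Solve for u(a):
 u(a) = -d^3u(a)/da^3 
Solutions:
 u(a) = C3*exp(-a) + (C1*sin(sqrt(3)*a/2) + C2*cos(sqrt(3)*a/2))*exp(a/2)


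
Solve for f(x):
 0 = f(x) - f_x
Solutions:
 f(x) = C1*exp(x)


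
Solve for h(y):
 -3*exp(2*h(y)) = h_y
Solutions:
 h(y) = log(-sqrt(-1/(C1 - 3*y))) - log(2)/2
 h(y) = log(-1/(C1 - 3*y))/2 - log(2)/2


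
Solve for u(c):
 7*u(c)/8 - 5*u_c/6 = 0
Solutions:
 u(c) = C1*exp(21*c/20)


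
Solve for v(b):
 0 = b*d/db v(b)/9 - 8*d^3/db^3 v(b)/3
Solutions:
 v(b) = C1 + Integral(C2*airyai(3^(2/3)*b/6) + C3*airybi(3^(2/3)*b/6), b)


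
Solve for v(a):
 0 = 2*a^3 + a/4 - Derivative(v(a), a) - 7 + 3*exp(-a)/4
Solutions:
 v(a) = C1 + a^4/2 + a^2/8 - 7*a - 3*exp(-a)/4


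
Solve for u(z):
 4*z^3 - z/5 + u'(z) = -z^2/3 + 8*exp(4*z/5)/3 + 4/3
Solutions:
 u(z) = C1 - z^4 - z^3/9 + z^2/10 + 4*z/3 + 10*exp(4*z/5)/3


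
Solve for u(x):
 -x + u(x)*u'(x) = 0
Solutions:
 u(x) = -sqrt(C1 + x^2)
 u(x) = sqrt(C1 + x^2)


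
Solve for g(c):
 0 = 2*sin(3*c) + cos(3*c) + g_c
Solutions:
 g(c) = C1 - sin(3*c)/3 + 2*cos(3*c)/3


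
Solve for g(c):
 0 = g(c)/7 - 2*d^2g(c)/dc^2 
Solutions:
 g(c) = C1*exp(-sqrt(14)*c/14) + C2*exp(sqrt(14)*c/14)


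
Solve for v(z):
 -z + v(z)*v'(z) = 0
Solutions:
 v(z) = -sqrt(C1 + z^2)
 v(z) = sqrt(C1 + z^2)


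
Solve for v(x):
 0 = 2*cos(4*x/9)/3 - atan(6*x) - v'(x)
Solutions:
 v(x) = C1 - x*atan(6*x) + log(36*x^2 + 1)/12 + 3*sin(4*x/9)/2


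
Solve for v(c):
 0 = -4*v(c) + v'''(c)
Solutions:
 v(c) = C3*exp(2^(2/3)*c) + (C1*sin(2^(2/3)*sqrt(3)*c/2) + C2*cos(2^(2/3)*sqrt(3)*c/2))*exp(-2^(2/3)*c/2)


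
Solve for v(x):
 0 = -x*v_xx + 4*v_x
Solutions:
 v(x) = C1 + C2*x^5


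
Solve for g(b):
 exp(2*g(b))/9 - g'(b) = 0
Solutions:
 g(b) = log(-sqrt(-1/(C1 + b))) - log(2)/2 + log(3)
 g(b) = log(-1/(C1 + b))/2 - log(2)/2 + log(3)


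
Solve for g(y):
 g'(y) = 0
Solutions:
 g(y) = C1


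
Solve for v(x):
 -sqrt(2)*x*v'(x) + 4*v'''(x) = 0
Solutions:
 v(x) = C1 + Integral(C2*airyai(sqrt(2)*x/2) + C3*airybi(sqrt(2)*x/2), x)


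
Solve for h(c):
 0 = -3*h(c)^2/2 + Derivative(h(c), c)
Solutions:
 h(c) = -2/(C1 + 3*c)


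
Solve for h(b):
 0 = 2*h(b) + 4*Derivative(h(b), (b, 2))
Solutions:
 h(b) = C1*sin(sqrt(2)*b/2) + C2*cos(sqrt(2)*b/2)


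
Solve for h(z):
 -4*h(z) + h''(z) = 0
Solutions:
 h(z) = C1*exp(-2*z) + C2*exp(2*z)
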